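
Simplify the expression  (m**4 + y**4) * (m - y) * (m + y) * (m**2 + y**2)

Pair the conjugate factors: (m+y)(m-y) = m**2 - y**2, then repeat with the next factor.

m**8 - y**8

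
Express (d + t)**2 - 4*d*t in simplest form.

(d - t)**2

Expanding gives d**2 - 2*d*t + t**2, a perfect square.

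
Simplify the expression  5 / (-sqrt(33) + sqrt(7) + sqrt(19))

Group as (sqrt(7) + sqrt(19)) - sqrt(33); multiply by (sqrt(7) + sqrt(19)) + sqrt(33), then rationalise the remaining surd.

(35*sqrt(33) + 105*sqrt(19) + 225*sqrt(7) + 10*sqrt(4389))/483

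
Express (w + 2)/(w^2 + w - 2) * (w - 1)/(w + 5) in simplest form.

1/(w + 5)

Factor: w^2 + w - 2 = (w + 2)*(w - 1)
Cancel the common factors (w + 2), (w - 1).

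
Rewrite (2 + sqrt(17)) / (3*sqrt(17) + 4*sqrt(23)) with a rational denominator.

Multiply numerator and denominator by -4*sqrt(23) + 3*sqrt(17).
Denominator becomes -215; numerator becomes -4*sqrt(391) - 8*sqrt(23) + 6*sqrt(17) + 51.

(-51 - 6*sqrt(17) + 8*sqrt(23) + 4*sqrt(391))/215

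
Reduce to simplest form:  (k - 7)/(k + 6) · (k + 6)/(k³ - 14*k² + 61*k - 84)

1/(k² - 7*k + 12)

Factor: k³ - 14*k² + 61*k - 84 = (k - 4)·(k - 3)·(k - 7)
Cancel the common factors (k + 6), (k - 7).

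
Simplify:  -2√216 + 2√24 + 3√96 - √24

2√216 = 12*√6; 2√24 = 4*√6; 3√96 = 12*√6; √24 = 2*√6
Combine: (-12 + 4 + 12 - 2)·√6 = 2*√6

2*√6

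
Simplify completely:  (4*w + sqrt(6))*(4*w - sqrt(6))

16*w^2 - 6

(4*w)^2 - (sqrt(6))^2 = 16*w^2 - 6.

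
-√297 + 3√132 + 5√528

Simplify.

√297 = 3*√33; 3√132 = 6*√33; 5√528 = 20*√33
Combine: (-3 + 6 + 20)·√33 = 23*√33

23*√33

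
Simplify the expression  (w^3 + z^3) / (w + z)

w^2 - w*z + z^2

Apply the sum-of-cubes factorisation and cancel (w + z).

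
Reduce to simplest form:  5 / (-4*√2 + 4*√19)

(5*√2 + 5*√19)/68

Multiply numerator and denominator by 4*√2 + 4*√19.
Denominator becomes 272; numerator becomes 20*√2 + 20*√19.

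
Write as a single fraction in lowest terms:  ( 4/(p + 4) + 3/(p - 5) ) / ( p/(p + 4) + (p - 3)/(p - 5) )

(7*p - 8)/(2*p**2 - 4*p - 12)

Numerator: 4/(p + 4) + 3/(p - 5) = (7*p - 8)/(p**2 - p - 20)
Denominator: p/(p + 4) + (p - 3)/(p - 5) = (2*p**2 - 4*p - 12)/(p**2 - p - 20)
Divide: ((7*p - 8)/(p**2 - p - 20)) · ((p**2 - p - 20)/(2*p**2 - 4*p - 12)) = (7*p - 8)/(2*p**2 - 4*p - 12)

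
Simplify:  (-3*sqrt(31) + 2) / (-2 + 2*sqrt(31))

Multiply numerator and denominator by -2*sqrt(31) - 2.
Denominator becomes -120; numerator becomes 2*sqrt(31) + 182.

(-91 - sqrt(31))/60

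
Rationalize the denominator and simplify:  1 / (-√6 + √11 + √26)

(-31*√6 - 9*√26 + 21*√11 + 4*√429)/183

Group as (√11 + √26) - √6; multiply by (√11 + √26) + √6, then rationalise the remaining surd.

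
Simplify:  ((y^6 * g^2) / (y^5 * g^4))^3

Inside the bracket: y^1 * (g^-2)
Raise to the power 3: y^3 * (g^-6)

y^3/g^6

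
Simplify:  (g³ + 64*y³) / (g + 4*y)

g² - 4*g*y + 16*y²

g^3 + (4*y)^3 = (g + 4*y)(g² - 4*g*y + 16*y²).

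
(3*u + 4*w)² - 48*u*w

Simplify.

(3*u - 4*w)²

After expansion: 9*u² - 24*u*w + 16*w² — a perfect-square trinomial.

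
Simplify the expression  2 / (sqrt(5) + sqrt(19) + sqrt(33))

(-4*sqrt(3135) - 18*sqrt(33) + 38*sqrt(19) + 94*sqrt(5))/299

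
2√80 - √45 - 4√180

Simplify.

-19*√5

2√80 = 8*√5; √45 = 3*√5; 4√180 = 24*√5
Combine: (8 - 3 - 24)·√5 = -19*√5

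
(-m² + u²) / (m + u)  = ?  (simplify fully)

Difference of squares: factor out (m + u).

-m + u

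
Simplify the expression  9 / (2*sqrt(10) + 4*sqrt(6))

(-9*sqrt(10) + 18*sqrt(6))/28

Multiply numerator and denominator by -4*sqrt(6) + 2*sqrt(10).
Denominator becomes -56; numerator becomes -36*sqrt(6) + 18*sqrt(10).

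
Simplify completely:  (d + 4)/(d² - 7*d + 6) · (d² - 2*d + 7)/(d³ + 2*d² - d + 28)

Factor: d² - 7*d + 6 = (d - 6)·(d - 1);  d³ + 2*d² - d + 28 = (d + 4)·(d² - 2*d + 7)
Cancel the common factors (d² - 2*d + 7), (d + 4).

1/(d² - 7*d + 6)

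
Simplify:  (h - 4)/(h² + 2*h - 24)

Factor: h² + 2*h - 24 = (h + 6)·(h - 4)
Cancel the common factor (h - 4).

1/(h + 6)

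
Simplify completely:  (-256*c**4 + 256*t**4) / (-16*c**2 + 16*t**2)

16*c**2 + 16*t**2

Difference of fourth powers: factor out (-16*c**2 + 16*t**2).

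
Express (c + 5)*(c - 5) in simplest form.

(c)**2 - (5)**2 = c**2 - 25.

c**2 - 25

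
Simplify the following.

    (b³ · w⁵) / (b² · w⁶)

b/w

Quotient: b¹ · (w^-1)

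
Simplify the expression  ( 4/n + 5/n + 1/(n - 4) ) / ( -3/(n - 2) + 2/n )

Numerator: 4/n + 5/n + 1/(n - 4) = (10*n - 36)/(n² - 4*n)
Denominator: -3/(n - 2) + 2/n = (-n - 4)/(n² - 2*n)
Divide: ((10*n - 36)/(n² - 4*n)) · ((n² - 2*n)/(-n - 4)) = (-10*n² + 56*n - 72)/(n² - 16)

(-10*n² + 56*n - 72)/(n² - 16)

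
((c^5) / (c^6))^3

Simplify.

c^(-3)

Inside the bracket: (c^-1)
Raise to the power 3: (c^-3)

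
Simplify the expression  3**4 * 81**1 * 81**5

3**28

3**4 = 3**4; 81**1 = 3**4; 81**5 = 3**20
Combine exponents: 3**28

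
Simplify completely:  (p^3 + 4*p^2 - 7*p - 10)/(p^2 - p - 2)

Factor: p^3 + 4*p^2 - 7*p - 10 = (p + 5)*(p - 2)*(p + 1);  p^2 - p - 2 = (p - 2)*(p + 1)
Cancel the common factors (p - 2), (p + 1).

p + 5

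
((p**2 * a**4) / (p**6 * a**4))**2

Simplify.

p**(-8)

Inside the bracket: (p**-4)
Raise to the power 2: (p**-8)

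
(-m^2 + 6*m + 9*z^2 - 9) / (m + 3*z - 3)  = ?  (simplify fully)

-m + 3*z + 3

-m^2 + 6*m + 9*z^2 - 9 factors as (-m + 3*z + 3)*(m + 3*z - 3).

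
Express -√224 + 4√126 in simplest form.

√224 = 4*√14; 4√126 = 12*√14
Combine: (-4 + 12)·√14 = 8*√14

8*√14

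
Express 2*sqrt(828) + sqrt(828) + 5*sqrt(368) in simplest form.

2*sqrt(828) = 12*sqrt(23); sqrt(828) = 6*sqrt(23); 5*sqrt(368) = 20*sqrt(23)
Combine: (12 + 6 + 20)·sqrt(23) = 38*sqrt(23)

38*sqrt(23)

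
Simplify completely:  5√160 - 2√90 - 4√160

5√160 = 20*√10; 2√90 = 6*√10; 4√160 = 16*√10
Combine: (20 - 6 - 16)·√10 = -2*√10

-2*√10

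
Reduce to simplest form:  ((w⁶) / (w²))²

Inside the bracket: w⁴
Raise to the power 2: w⁸

w⁸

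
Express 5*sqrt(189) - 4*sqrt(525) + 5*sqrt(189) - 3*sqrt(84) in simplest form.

5*sqrt(189) = 15*sqrt(21); 4*sqrt(525) = 20*sqrt(21); 5*sqrt(189) = 15*sqrt(21); 3*sqrt(84) = 6*sqrt(21)
Combine: (15 - 20 + 15 - 6)·sqrt(21) = 4*sqrt(21)

4*sqrt(21)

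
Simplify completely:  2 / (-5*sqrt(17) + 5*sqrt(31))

Multiply numerator and denominator by 5*sqrt(17) + 5*sqrt(31).
Denominator becomes 350; numerator becomes 10*sqrt(17) + 10*sqrt(31).

(sqrt(17) + sqrt(31))/35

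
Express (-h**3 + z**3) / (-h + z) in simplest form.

h**2 + h*z + z**2

z**3 - h**3 = (-h + z)(h**2 + h*z + z**2).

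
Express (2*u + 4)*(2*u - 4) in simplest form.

Product of conjugates: (P+Q)(P-Q) = P^2 - Q^2.

4*u^2 - 16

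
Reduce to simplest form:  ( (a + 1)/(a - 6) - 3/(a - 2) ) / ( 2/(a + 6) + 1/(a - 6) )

(a^3 + 2*a^2 - 8*a + 96)/(3*a^2 - 12*a + 12)

Numerator: (a + 1)/(a - 6) - 3/(a - 2) = (a^2 - 4*a + 16)/(a^2 - 8*a + 12)
Denominator: 2/(a + 6) + 1/(a - 6) = (3*a - 6)/(a^2 - 36)
Divide: ((a^2 - 4*a + 16)/(a^2 - 8*a + 12)) · ((a^2 - 36)/(3*a - 6)) = (a^3 + 2*a^2 - 8*a + 96)/(3*a^2 - 12*a + 12)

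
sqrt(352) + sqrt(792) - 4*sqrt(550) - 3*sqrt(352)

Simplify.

sqrt(352) = 4*sqrt(22); sqrt(792) = 6*sqrt(22); 4*sqrt(550) = 20*sqrt(22); 3*sqrt(352) = 12*sqrt(22)
Combine: (4 + 6 - 20 - 12)·sqrt(22) = -22*sqrt(22)

-22*sqrt(22)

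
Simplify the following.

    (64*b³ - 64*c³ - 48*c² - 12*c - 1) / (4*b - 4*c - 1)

Factor as (a-b)(a^2+ab+b^2) with a=(4*b), b=(4*c + 1).

16*b² + 16*b*c + 4*b + 16*c² + 8*c + 1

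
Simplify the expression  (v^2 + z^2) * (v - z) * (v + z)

(v+z)(v-z) = v^2 - z^2; continue pairing.

v^4 - z^4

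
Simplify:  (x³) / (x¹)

Quotient: x²

x²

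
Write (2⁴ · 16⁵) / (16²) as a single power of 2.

2⁴ = 2^4; 16⁵ = 2^20; 16² = 2^8
Combine exponents: 2^16

2^16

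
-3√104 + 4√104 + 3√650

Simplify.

3√104 = 6*√26; 4√104 = 8*√26; 3√650 = 15*√26
Combine: (-6 + 8 + 15)·√26 = 17*√26

17*√26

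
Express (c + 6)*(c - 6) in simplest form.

Difference of squares with P = c, Q = 6.

c**2 - 36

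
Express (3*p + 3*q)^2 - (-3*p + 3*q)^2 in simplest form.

Binomially expand both and collect terms in (3*q), (3*p).

36*p*q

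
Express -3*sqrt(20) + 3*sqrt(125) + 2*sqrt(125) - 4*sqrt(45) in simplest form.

3*sqrt(20) = 6*sqrt(5); 3*sqrt(125) = 15*sqrt(5); 2*sqrt(125) = 10*sqrt(5); 4*sqrt(45) = 12*sqrt(5)
Combine: (-6 + 15 + 10 - 12)·sqrt(5) = 7*sqrt(5)

7*sqrt(5)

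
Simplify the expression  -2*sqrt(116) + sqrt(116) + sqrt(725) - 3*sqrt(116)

-3*sqrt(29)

2*sqrt(116) = 4*sqrt(29); sqrt(116) = 2*sqrt(29); sqrt(725) = 5*sqrt(29); 3*sqrt(116) = 6*sqrt(29)
Combine: (-4 + 2 + 5 - 6)·sqrt(29) = -3*sqrt(29)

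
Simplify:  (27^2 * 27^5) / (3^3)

3^18

27^2 = 3^6; 27^5 = 3^15; 3^3 = 3^3
Combine exponents: 3^18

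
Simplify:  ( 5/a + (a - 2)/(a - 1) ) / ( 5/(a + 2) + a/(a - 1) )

(a³ + 5*a² + a - 10)/(a³ + 7*a² - 5*a)

Numerator: 5/a + (a - 2)/(a - 1) = (a² + 3*a - 5)/(a² - a)
Denominator: 5/(a + 2) + a/(a - 1) = (a² + 7*a - 5)/(a² + a - 2)
Divide: ((a² + 3*a - 5)/(a² - a)) · ((a² + a - 2)/(a² + 7*a - 5)) = (a³ + 5*a² + a - 10)/(a³ + 7*a² - 5*a)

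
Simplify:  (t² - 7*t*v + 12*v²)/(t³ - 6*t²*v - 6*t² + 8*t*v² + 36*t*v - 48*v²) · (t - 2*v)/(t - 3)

Factor: t² - 7*t*v + 12*v² = (t - 4*v)·(t - 3*v);  t³ - 6*t²*v - 6*t² + 8*t*v² + 36*t*v - 48*v² = (t - 2*v)·(t - 4*v)·(t - 6)
Cancel the common factors (t - 2*v), (t - 4*v).

(t - 3*v)/(t² - 9*t + 18)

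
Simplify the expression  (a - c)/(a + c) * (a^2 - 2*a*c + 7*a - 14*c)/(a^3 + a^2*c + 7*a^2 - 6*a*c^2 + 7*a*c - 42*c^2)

(a - c)/(a^2 + 4*a*c + 3*c^2)

Factor: a^2 - 2*a*c + 7*a - 14*c = (a + 7)*(a - 2*c);  a^3 + a^2*c + 7*a^2 - 6*a*c^2 + 7*a*c - 42*c^2 = (a + 3*c)*(a - 2*c)*(a + 7)
Cancel the common factors (a + 7), (a - 2*c).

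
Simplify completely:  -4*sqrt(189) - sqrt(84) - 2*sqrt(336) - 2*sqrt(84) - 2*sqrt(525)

4*sqrt(189) = 12*sqrt(21); sqrt(84) = 2*sqrt(21); 2*sqrt(336) = 8*sqrt(21); 2*sqrt(84) = 4*sqrt(21); 2*sqrt(525) = 10*sqrt(21)
Combine: (-12 - 2 - 8 - 4 - 10)·sqrt(21) = -36*sqrt(21)

-36*sqrt(21)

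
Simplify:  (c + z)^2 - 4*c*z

(c - z)^2

After expansion: c^2 - 2*c*z + z^2 — a perfect-square trinomial.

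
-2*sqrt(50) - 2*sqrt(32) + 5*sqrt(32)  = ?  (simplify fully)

2*sqrt(2)

2*sqrt(50) = 10*sqrt(2); 2*sqrt(32) = 8*sqrt(2); 5*sqrt(32) = 20*sqrt(2)
Combine: (-10 - 8 + 20)·sqrt(2) = 2*sqrt(2)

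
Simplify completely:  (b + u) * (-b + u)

-b^2 + u^2

Telescope via difference of squares: (u+b)(u-b) = -b^2 + u^2.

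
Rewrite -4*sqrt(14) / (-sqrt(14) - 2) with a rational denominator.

Multiply numerator and denominator by -2 + sqrt(14).
Denominator becomes -10; numerator becomes -56 + 8*sqrt(14).

(-4*sqrt(14) + 28)/5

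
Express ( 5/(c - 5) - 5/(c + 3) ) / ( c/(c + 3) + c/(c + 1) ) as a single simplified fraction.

(20*c + 20)/(c^3 - 3*c^2 - 10*c)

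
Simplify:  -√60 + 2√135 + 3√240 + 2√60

√60 = 2*√15; 2√135 = 6*√15; 3√240 = 12*√15; 2√60 = 4*√15
Combine: (-2 + 6 + 12 + 4)·√15 = 20*√15

20*√15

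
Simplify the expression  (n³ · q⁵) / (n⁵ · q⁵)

Quotient: (n^-2)

n^(-2)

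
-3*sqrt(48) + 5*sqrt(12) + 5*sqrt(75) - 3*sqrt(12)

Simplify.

3*sqrt(48) = 12*sqrt(3); 5*sqrt(12) = 10*sqrt(3); 5*sqrt(75) = 25*sqrt(3); 3*sqrt(12) = 6*sqrt(3)
Combine: (-12 + 10 + 25 - 6)·sqrt(3) = 17*sqrt(3)

17*sqrt(3)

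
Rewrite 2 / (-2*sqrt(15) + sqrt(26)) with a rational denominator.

(-2*sqrt(15) - sqrt(26))/17

Multiply numerator and denominator by sqrt(26) + 2*sqrt(15).
Denominator becomes -34; numerator becomes 2*sqrt(26) + 4*sqrt(15).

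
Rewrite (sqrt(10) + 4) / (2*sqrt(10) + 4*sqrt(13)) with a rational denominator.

(-2*sqrt(10) - 5 + sqrt(130) + 4*sqrt(13))/42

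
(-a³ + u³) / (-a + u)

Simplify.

a² + a*u + u²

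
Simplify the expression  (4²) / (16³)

4² = 2^4; 16³ = 2^12
Combine exponents: 2^(-8)

2^(-8)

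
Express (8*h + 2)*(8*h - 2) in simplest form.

64*h^2 - 4

(8*h)^2 - (2)^2 = 64*h^2 - 4.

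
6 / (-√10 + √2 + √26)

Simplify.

(-51*√2 - 6*√130 + 27*√10 + 21*√26)/29

Group as (√2 + √26) - √10; multiply by (√2 + √26) + √10, then rationalise the remaining surd.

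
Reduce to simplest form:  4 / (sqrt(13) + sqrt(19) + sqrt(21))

Group as (sqrt(13) + sqrt(19)) + sqrt(21); multiply by (sqrt(13) + sqrt(19)) - sqrt(21), then rationalise the remaining surd.

(-8*sqrt(5187) + 44*sqrt(21) + 60*sqrt(19) + 108*sqrt(13))/867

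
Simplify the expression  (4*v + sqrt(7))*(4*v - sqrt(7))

16*v^2 - 7

(4*v)^2 - (sqrt(7))^2 = 16*v^2 - 7.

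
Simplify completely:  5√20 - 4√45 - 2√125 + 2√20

5√20 = 10*√5; 4√45 = 12*√5; 2√125 = 10*√5; 2√20 = 4*√5
Combine: (10 - 12 - 10 + 4)·√5 = -8*√5

-8*√5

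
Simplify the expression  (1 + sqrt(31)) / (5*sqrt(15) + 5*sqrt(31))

Multiply numerator and denominator by -5*sqrt(15) + 5*sqrt(31).
Denominator becomes 400; numerator becomes -5*sqrt(465) - 5*sqrt(15) + 5*sqrt(31) + 155.

(-sqrt(465) - sqrt(15) + sqrt(31) + 31)/80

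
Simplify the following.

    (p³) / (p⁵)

p^(-2)

Quotient: (p^-2)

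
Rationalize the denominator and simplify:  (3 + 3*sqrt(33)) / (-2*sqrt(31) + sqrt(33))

Multiply numerator and denominator by sqrt(33) + 2*sqrt(31).
Denominator becomes -91; numerator becomes 3*sqrt(33) + 6*sqrt(31) + 99 + 6*sqrt(1023).

(-6*sqrt(1023) - 99 - 6*sqrt(31) - 3*sqrt(33))/91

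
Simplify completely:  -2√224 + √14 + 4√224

9*√14

2√224 = 8*√14; √14 = √14; 4√224 = 16*√14
Combine: (-8 + 1 + 16)·√14 = 9*√14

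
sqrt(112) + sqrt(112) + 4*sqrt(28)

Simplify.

16*sqrt(7)

sqrt(112) = 4*sqrt(7); sqrt(112) = 4*sqrt(7); 4*sqrt(28) = 8*sqrt(7)
Combine: (4 + 4 + 8)·sqrt(7) = 16*sqrt(7)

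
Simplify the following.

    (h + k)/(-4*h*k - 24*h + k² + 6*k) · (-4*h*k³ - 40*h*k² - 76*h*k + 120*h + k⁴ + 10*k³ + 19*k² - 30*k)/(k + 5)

Factor: -4*h*k - 24*h + k² + 6*k = (-4*h + k)·(k + 6);  -4*h*k³ - 40*h*k² - 76*h*k + 120*h + k⁴ + 10*k³ + 19*k² - 30*k = (-4*h + k)·(k - 1)·(k + 6)·(k + 5)
Cancel the common factors (-4*h + k), (k + 6), (k + 5).

h*k - h + k² - k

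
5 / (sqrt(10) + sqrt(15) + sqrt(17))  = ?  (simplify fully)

(-25*sqrt(102) + 20*sqrt(17) + 30*sqrt(15) + 55*sqrt(10))/268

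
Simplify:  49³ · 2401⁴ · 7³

49³ = 7^6; 2401⁴ = 7^16; 7³ = 7^3
Combine exponents: 7^25

7^25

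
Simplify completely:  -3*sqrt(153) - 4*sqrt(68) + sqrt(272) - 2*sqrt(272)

3*sqrt(153) = 9*sqrt(17); 4*sqrt(68) = 8*sqrt(17); sqrt(272) = 4*sqrt(17); 2*sqrt(272) = 8*sqrt(17)
Combine: (-9 - 8 + 4 - 8)·sqrt(17) = -21*sqrt(17)

-21*sqrt(17)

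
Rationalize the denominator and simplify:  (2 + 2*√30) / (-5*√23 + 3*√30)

Multiply numerator and denominator by 3*√30 + 5*√23.
Denominator becomes -305; numerator becomes 6*√30 + 10*√23 + 180 + 10*√690.

(-10*√690 - 180 - 10*√23 - 6*√30)/305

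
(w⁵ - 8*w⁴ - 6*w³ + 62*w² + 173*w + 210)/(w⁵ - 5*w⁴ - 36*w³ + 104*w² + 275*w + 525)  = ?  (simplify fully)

(w + 2)/(w + 5)

Factor: w⁵ - 8*w⁴ - 6*w³ + 62*w² + 173*w + 210 = (w - 5)·(w² + 2*w + 3)·(w - 7)·(w + 2);  w⁵ - 5*w⁴ - 36*w³ + 104*w² + 275*w + 525 = (w + 5)·(w - 7)·(w - 5)·(w² + 2*w + 3)
Cancel the common factors (w² + 2*w + 3), (w - 5), (w - 7).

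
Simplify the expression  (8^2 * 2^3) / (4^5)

8^2 = 2^6; 2^3 = 2^3; 4^5 = 2^10
Combine exponents: 2^(-1)

2^(-1)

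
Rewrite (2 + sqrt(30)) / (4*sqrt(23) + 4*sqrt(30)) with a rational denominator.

(-sqrt(690) - 2*sqrt(23) + 2*sqrt(30) + 30)/28

Multiply numerator and denominator by -4*sqrt(23) + 4*sqrt(30).
Denominator becomes 112; numerator becomes -4*sqrt(690) - 8*sqrt(23) + 8*sqrt(30) + 120.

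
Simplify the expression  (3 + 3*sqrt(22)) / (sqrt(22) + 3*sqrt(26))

(-66 - 3*sqrt(22) + 9*sqrt(26) + 18*sqrt(143))/212

Multiply numerator and denominator by -3*sqrt(26) + sqrt(22).
Denominator becomes -212; numerator becomes -18*sqrt(143) - 9*sqrt(26) + 3*sqrt(22) + 66.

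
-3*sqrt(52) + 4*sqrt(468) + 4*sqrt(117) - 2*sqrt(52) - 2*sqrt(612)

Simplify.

3*sqrt(52) = 6*sqrt(13); 4*sqrt(468) = 24*sqrt(13); 4*sqrt(117) = 12*sqrt(13); 2*sqrt(52) = 4*sqrt(13); 2*sqrt(612) = 12*sqrt(17)

-12*sqrt(17) + 26*sqrt(13)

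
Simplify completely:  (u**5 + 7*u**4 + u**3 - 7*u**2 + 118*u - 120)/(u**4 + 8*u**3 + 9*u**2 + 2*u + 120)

Factor: u**5 + 7*u**4 + u**3 - 7*u**2 + 118*u - 120 = (u**2 - 2*u + 5)*(u - 1)*(u + 6)*(u + 4);  u**4 + 8*u**3 + 9*u**2 + 2*u + 120 = (u + 4)*(u**2 - 2*u + 5)*(u + 6)
Cancel the common factors (u**2 - 2*u + 5), (u + 4), (u + 6).

u - 1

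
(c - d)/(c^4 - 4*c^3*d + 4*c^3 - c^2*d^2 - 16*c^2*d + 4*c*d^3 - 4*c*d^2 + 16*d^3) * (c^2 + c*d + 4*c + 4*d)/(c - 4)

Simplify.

Factor: c^4 - 4*c^3*d + 4*c^3 - c^2*d^2 - 16*c^2*d + 4*c*d^3 - 4*c*d^2 + 16*d^3 = (c + 4)*(c - 4*d)*(c + d)*(c - d);  c^2 + c*d + 4*c + 4*d = (c + 4)*(c + d)
Cancel the common factors (c - d), (c + 4), (c + d).

1/(c^2 - 4*c*d - 4*c + 16*d)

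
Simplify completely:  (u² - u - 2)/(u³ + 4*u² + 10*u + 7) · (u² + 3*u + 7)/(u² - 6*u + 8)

1/(u - 4)

Factor: u² - u - 2 = (u + 1)·(u - 2);  u³ + 4*u² + 10*u + 7 = (u² + 3*u + 7)·(u + 1);  u² - 6*u + 8 = (u - 2)·(u - 4)
Cancel the common factors (u² + 3*u + 7), (u + 1), (u - 2).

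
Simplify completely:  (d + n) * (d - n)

Pair the conjugate factors: (d+n)(d-n) = d^2 - n^2.

d^2 - n^2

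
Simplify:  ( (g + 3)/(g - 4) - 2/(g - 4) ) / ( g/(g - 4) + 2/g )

Numerator: (g + 3)/(g - 4) - 2/(g - 4) = (g + 1)/(g - 4)
Denominator: g/(g - 4) + 2/g = (g² + 2*g - 8)/(g² - 4*g)
Divide: ((g + 1)/(g - 4)) · ((g² - 4*g)/(g² + 2*g - 8)) = (g² + g)/(g² + 2*g - 8)

(g² + g)/(g² + 2*g - 8)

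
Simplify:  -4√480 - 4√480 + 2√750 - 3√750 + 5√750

4√480 = 16*√30; 4√480 = 16*√30; 2√750 = 10*√30; 3√750 = 15*√30; 5√750 = 25*√30
Combine: (-16 - 16 + 10 - 15 + 25)·√30 = -12*√30

-12*√30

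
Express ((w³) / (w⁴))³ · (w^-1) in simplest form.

w^(-4)

Inside the bracket: (w^-1)
Raise to the power 3: (w^-3)
Multiply by (w^-1): add exponents.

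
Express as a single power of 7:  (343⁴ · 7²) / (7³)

7^11

343⁴ = 7^12; 7² = 7^2; 7³ = 7^3
Combine exponents: 7^11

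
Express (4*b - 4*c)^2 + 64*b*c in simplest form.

16*(b + c)^2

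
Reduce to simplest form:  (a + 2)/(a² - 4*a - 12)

Factor: a² - 4*a - 12 = (a - 6)·(a + 2)
Cancel the common factor (a + 2).

1/(a - 6)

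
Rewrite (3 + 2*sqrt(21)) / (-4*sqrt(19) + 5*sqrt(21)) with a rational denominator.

(12*sqrt(19) + 15*sqrt(21) + 8*sqrt(399) + 210)/221

Multiply numerator and denominator by 4*sqrt(19) + 5*sqrt(21).
Denominator becomes 221; numerator becomes 12*sqrt(19) + 15*sqrt(21) + 8*sqrt(399) + 210.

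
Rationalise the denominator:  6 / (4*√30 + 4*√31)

(-3*√30 + 3*√31)/2

Multiply numerator and denominator by -4*√31 + 4*√30.
Denominator becomes -16; numerator becomes -24*√31 + 24*√30.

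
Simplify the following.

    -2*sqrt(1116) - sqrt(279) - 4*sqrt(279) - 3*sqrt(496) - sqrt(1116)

-45*sqrt(31)

2*sqrt(1116) = 12*sqrt(31); sqrt(279) = 3*sqrt(31); 4*sqrt(279) = 12*sqrt(31); 3*sqrt(496) = 12*sqrt(31); sqrt(1116) = 6*sqrt(31)
Combine: (-12 - 3 - 12 - 12 - 6)·sqrt(31) = -45*sqrt(31)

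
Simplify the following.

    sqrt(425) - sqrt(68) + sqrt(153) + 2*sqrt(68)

sqrt(425) = 5*sqrt(17); sqrt(68) = 2*sqrt(17); sqrt(153) = 3*sqrt(17); 2*sqrt(68) = 4*sqrt(17)
Combine: (5 - 2 + 3 + 4)·sqrt(17) = 10*sqrt(17)

10*sqrt(17)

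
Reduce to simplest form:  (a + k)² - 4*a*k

(a - k)²

Expand the square and combine the 4*a*k term.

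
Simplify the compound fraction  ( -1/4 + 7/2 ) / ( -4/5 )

Numerator: -1/4 + 7/2 = 13/4
Denominator: -4/5 = -4/5
Divide: (13/4) · (-5/4) = -65/16

-65/16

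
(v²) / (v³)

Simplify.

Quotient: (v^-1)

1/v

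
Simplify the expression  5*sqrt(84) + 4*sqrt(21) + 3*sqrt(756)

5*sqrt(84) = 10*sqrt(21); 4*sqrt(21) = 4*sqrt(21); 3*sqrt(756) = 18*sqrt(21)
Combine: (10 + 4 + 18)·sqrt(21) = 32*sqrt(21)

32*sqrt(21)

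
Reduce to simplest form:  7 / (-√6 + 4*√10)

(√6 + 4*√10)/22

Multiply numerator and denominator by √6 + 4*√10.
Denominator becomes 154; numerator becomes 7*√6 + 28*√10.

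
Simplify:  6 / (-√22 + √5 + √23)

Group as (√5 + √23) - √22; multiply by (√5 + √23) + √22, then rationalise the remaining surd.

(-9*√22 + 6*√23 + 60*√5 + 3*√2530)/106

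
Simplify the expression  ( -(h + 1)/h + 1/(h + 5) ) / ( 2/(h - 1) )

Numerator: -(h + 1)/h + 1/(h + 5) = (-h² - 5*h - 5)/(h² + 5*h)
Denominator: 2/(h - 1) = 2/(h - 1)
Divide: ((-h² - 5*h - 5)/(h² + 5*h)) · (h/2 - 1/2) = (-h³ - 4*h² + 5)/(2*h² + 10*h)

(-h³ - 4*h² + 5)/(2*h² + 10*h)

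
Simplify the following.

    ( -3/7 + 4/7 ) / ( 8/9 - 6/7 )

9/2

Numerator: -3/7 + 4/7 = 1/7
Denominator: 8/9 - 6/7 = 2/63
Divide: (1/7) · (63/2) = 9/2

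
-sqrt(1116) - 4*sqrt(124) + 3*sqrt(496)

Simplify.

-2*sqrt(31)

sqrt(1116) = 6*sqrt(31); 4*sqrt(124) = 8*sqrt(31); 3*sqrt(496) = 12*sqrt(31)
Combine: (-6 - 8 + 12)·sqrt(31) = -2*sqrt(31)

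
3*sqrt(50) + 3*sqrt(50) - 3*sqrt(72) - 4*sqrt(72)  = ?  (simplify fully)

-12*sqrt(2)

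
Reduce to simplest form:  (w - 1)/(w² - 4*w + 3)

1/(w - 3)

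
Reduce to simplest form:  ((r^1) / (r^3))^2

r^(-4)

Inside the bracket: (r^-2)
Raise to the power 2: (r^-4)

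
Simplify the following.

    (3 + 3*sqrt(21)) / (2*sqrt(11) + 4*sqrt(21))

Multiply numerator and denominator by -2*sqrt(11) + 4*sqrt(21).
Denominator becomes 292; numerator becomes -6*sqrt(231) - 6*sqrt(11) + 12*sqrt(21) + 252.

(-3*sqrt(231) - 3*sqrt(11) + 6*sqrt(21) + 126)/146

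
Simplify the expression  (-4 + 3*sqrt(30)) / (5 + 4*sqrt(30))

Multiply numerator and denominator by -4*sqrt(30) + 5.
Denominator becomes -455; numerator becomes -380 + 31*sqrt(30).

(-31*sqrt(30) + 380)/455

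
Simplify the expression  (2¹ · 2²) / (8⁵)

2^(-12)

2¹ = 2^1; 2² = 2^2; 8⁵ = 2^15
Combine exponents: 2^(-12)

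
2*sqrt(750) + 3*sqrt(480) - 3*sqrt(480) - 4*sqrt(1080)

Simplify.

-14*sqrt(30)

2*sqrt(750) = 10*sqrt(30); 3*sqrt(480) = 12*sqrt(30); 3*sqrt(480) = 12*sqrt(30); 4*sqrt(1080) = 24*sqrt(30)
Combine: (10 + 12 - 12 - 24)·sqrt(30) = -14*sqrt(30)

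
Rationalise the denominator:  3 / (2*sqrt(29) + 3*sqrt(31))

(-6*sqrt(29) + 9*sqrt(31))/163

Multiply numerator and denominator by -3*sqrt(31) + 2*sqrt(29).
Denominator becomes -163; numerator becomes -9*sqrt(31) + 6*sqrt(29).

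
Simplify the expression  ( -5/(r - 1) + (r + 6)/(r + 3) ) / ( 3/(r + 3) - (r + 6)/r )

(-r³ + 21*r)/(r³ + 5*r² + 12*r - 18)

Numerator: -5/(r - 1) + (r + 6)/(r + 3) = (r² - 21)/(r² + 2*r - 3)
Denominator: 3/(r + 3) - (r + 6)/r = (-r² - 6*r - 18)/(r² + 3*r)
Divide: ((r² - 21)/(r² + 2*r - 3)) · ((r² + 3*r)/(-r² - 6*r - 18)) = (-r³ + 21*r)/(r³ + 5*r² + 12*r - 18)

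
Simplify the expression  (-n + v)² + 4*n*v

(n + v)²

Expanding gives n² + 2*n*v + v², a perfect square.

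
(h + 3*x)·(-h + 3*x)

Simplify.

-h² + 9*x²

Difference of squares with P = 3*x, Q = h.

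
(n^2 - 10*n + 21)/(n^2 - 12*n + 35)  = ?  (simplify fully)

(n - 3)/(n - 5)

Factor: n^2 - 10*n + 21 = (n - 7)*(n - 3);  n^2 - 12*n + 35 = (n - 5)*(n - 7)
Cancel the common factor (n - 7).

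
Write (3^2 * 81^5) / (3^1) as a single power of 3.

3^21

3^2 = 3^2; 81^5 = 3^20; 3^1 = 3^1
Combine exponents: 3^21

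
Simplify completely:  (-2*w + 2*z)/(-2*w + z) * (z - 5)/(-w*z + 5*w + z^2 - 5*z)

Factor: -2*w + 2*z = 2*(-w + z);  -w*z + 5*w + z^2 - 5*z = (z - 5)*(-w + z)
Cancel the common factors (-w + z), (z - 5).

2/(-2*w + z)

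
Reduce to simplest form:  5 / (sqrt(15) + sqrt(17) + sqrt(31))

Group as (sqrt(15) + sqrt(17)) + sqrt(31); multiply by (sqrt(15) + sqrt(17)) - sqrt(31), then rationalise the remaining surd.

(-10*sqrt(7905) + 5*sqrt(31) + 145*sqrt(17) + 165*sqrt(15))/1019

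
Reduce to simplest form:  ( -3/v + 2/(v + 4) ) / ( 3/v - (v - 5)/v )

Numerator: -3/v + 2/(v + 4) = (-v - 12)/(v² + 4*v)
Denominator: 3/v - (v - 5)/v = (-v + 8)/v
Divide: ((-v - 12)/(v² + 4*v)) · (v/(-v + 8)) = (v + 12)/(v² - 4*v - 32)

(v + 12)/(v² - 4*v - 32)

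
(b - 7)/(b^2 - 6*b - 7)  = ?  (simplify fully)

1/(b + 1)

Factor: b^2 - 6*b - 7 = (b + 1)*(b - 7)
Cancel the common factor (b - 7).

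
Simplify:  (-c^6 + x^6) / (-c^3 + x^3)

c^3 + x^3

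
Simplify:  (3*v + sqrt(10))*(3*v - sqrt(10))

9*v**2 - 10

Difference of squares with P = 3*v, Q = sqrt(10).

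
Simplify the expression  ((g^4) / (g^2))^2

Inside the bracket: g^2
Raise to the power 2: g^4

g^4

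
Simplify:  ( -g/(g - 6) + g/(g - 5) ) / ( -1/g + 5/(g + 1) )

Numerator: -g/(g - 6) + g/(g - 5) = -g/(g² - 11*g + 30)
Denominator: -1/g + 5/(g + 1) = (4*g - 1)/(g² + g)
Divide: (-g/(g² - 11*g + 30)) · ((g² + g)/(4*g - 1)) = (-g³ - g²)/(4*g³ - 45*g² + 131*g - 30)

(-g³ - g²)/(4*g³ - 45*g² + 131*g - 30)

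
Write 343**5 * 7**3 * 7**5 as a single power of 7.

343**5 = 7**15; 7**3 = 7**3; 7**5 = 7**5
Combine exponents: 7**23

7**23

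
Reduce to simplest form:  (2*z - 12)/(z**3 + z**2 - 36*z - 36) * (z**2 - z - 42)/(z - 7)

2/(z + 1)

Factor: 2*z - 12 = 2*(z - 6);  z**3 + z**2 - 36*z - 36 = (z - 6)*(z + 1)*(z + 6);  z**2 - z - 42 = (z + 6)*(z - 7)
Cancel the common factors (z - 7), (z + 6), (z - 6).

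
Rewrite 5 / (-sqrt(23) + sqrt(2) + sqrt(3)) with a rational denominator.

(-9*sqrt(23) - 11*sqrt(3) - 12*sqrt(2) - sqrt(138))/30

Group as (sqrt(2) + sqrt(3)) - sqrt(23); multiply by (sqrt(2) + sqrt(3)) + sqrt(23), then rationalise the remaining surd.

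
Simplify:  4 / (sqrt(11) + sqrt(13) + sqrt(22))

Group as (sqrt(13) + sqrt(22)) + sqrt(11); multiply by (sqrt(13) + sqrt(22)) - sqrt(11), then rationalise the remaining surd.

(-11*sqrt(26) + sqrt(22) + 10*sqrt(13) + 12*sqrt(11))/71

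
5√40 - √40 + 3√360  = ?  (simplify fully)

5√40 = 10*√10; √40 = 2*√10; 3√360 = 18*√10
Combine: (10 - 2 + 18)·√10 = 26*√10

26*√10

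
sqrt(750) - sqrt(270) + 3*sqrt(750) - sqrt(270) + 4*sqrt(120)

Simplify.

sqrt(750) = 5*sqrt(30); sqrt(270) = 3*sqrt(30); 3*sqrt(750) = 15*sqrt(30); sqrt(270) = 3*sqrt(30); 4*sqrt(120) = 8*sqrt(30)
Combine: (5 - 3 + 15 - 3 + 8)·sqrt(30) = 22*sqrt(30)

22*sqrt(30)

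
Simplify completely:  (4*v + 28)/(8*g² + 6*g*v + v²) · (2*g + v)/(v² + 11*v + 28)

4/(4*g*v + 16*g + v² + 4*v)

Factor: 4*v + 28 = 4·(v + 7);  8*g² + 6*g*v + v² = (4*g + v)·(2*g + v);  v² + 11*v + 28 = (v + 4)·(v + 7)
Cancel the common factors (v + 7), (2*g + v).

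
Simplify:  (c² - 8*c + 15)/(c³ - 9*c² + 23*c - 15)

1/(c - 1)

Factor: c² - 8*c + 15 = (c - 3)·(c - 5);  c³ - 9*c² + 23*c - 15 = (c - 1)·(c - 5)·(c - 3)
Cancel the common factors (c - 5), (c - 3).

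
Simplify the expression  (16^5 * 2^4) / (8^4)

2^12

16^5 = 2^20; 2^4 = 2^4; 8^4 = 2^12
Combine exponents: 2^12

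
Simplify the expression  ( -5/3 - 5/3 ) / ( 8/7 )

-35/12

Numerator: -5/3 - 5/3 = -10/3
Denominator: 8/7 = 8/7
Divide: (-10/3) · (7/8) = -35/12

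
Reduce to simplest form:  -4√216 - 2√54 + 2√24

4√216 = 24*√6; 2√54 = 6*√6; 2√24 = 4*√6
Combine: (-24 - 6 + 4)·√6 = -26*√6

-26*√6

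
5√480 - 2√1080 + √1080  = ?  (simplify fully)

14*√30

5√480 = 20*√30; 2√1080 = 12*√30; √1080 = 6*√30
Combine: (20 - 12 + 6)·√30 = 14*√30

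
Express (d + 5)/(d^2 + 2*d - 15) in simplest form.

1/(d - 3)

Factor: d^2 + 2*d - 15 = (d - 3)*(d + 5)
Cancel the common factor (d + 5).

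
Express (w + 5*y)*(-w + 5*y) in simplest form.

-w**2 + 25*y**2

(5*y)**2 - (w)**2 = -w**2 + 25*y**2.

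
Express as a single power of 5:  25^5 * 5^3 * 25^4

5^21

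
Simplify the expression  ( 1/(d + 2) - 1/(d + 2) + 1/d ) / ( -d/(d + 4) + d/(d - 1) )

(d² + 3*d - 4)/(5*d²)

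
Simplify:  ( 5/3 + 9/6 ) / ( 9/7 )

Numerator: 5/3 + 9/6 = 19/6
Denominator: 9/7 = 9/7
Divide: (19/6) · (7/9) = 133/54

133/54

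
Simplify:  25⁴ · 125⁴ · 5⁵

5^25

25⁴ = 5^8; 125⁴ = 5^12; 5⁵ = 5^5
Combine exponents: 5^25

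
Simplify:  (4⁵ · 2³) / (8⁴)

2^1

4⁵ = 2^10; 2³ = 2^3; 8⁴ = 2^12
Combine exponents: 2^1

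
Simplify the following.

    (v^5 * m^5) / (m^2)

m^3*v^5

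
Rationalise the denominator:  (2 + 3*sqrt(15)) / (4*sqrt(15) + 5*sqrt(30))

(-180 - 8*sqrt(15) + 10*sqrt(30) + 225*sqrt(2))/510

Multiply numerator and denominator by -5*sqrt(30) + 4*sqrt(15).
Denominator becomes -510; numerator becomes -225*sqrt(2) - 10*sqrt(30) + 8*sqrt(15) + 180.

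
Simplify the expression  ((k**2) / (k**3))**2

k**(-2)

Inside the bracket: (k**-1)
Raise to the power 2: (k**-2)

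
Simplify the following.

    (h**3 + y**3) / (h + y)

h**2 - h*y + y**2

h**3 + y**3 = (h + y)(h**2 - h*y + y**2).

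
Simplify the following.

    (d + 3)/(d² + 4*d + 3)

1/(d + 1)

Factor: d² + 4*d + 3 = (d + 3)·(d + 1)
Cancel the common factor (d + 3).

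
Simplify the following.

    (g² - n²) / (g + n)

Difference of squares: factor out (g + n).

g - n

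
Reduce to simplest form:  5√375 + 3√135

34*√15

5√375 = 25*√15; 3√135 = 9*√15
Combine: (25 + 9)·√15 = 34*√15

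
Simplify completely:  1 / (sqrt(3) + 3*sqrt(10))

Multiply numerator and denominator by -sqrt(3) + 3*sqrt(10).
Denominator becomes 87; numerator becomes -sqrt(3) + 3*sqrt(10).

(-sqrt(3) + 3*sqrt(10))/87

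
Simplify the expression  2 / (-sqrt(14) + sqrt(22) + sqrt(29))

(-74*sqrt(14) + 14*sqrt(29) + 42*sqrt(22) + 8*sqrt(2233))/1183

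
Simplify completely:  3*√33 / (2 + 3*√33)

(-6*√33 + 297)/293

Multiply numerator and denominator by -3*√33 + 2.
Denominator becomes -293; numerator becomes -297 + 6*√33.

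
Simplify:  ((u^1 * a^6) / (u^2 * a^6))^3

Inside the bracket: (u^-1)
Raise to the power 3: (u^-3)

u^(-3)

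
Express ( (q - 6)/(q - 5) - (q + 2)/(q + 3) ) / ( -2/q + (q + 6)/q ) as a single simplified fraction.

Numerator: (q - 6)/(q - 5) - (q + 2)/(q + 3) = -8/(q² - 2*q - 15)
Denominator: -2/q + (q + 6)/q = (q + 4)/q
Divide: (-8/(q² - 2*q - 15)) · (q/(q + 4)) = -8*q/(q³ + 2*q² - 23*q - 60)

-8*q/(q³ + 2*q² - 23*q - 60)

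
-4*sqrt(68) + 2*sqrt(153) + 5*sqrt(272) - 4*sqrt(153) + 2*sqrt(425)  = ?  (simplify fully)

4*sqrt(68) = 8*sqrt(17); 2*sqrt(153) = 6*sqrt(17); 5*sqrt(272) = 20*sqrt(17); 4*sqrt(153) = 12*sqrt(17); 2*sqrt(425) = 10*sqrt(17)
Combine: (-8 + 6 + 20 - 12 + 10)·sqrt(17) = 16*sqrt(17)

16*sqrt(17)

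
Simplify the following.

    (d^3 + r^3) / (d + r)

Apply the sum-of-cubes factorisation and cancel (d + r).

d^2 - d*r + r^2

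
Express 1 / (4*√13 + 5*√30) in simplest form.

Multiply numerator and denominator by -4*√13 + 5*√30.
Denominator becomes 542; numerator becomes -4*√13 + 5*√30.

(-4*√13 + 5*√30)/542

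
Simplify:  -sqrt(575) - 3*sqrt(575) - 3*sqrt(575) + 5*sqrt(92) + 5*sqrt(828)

sqrt(575) = 5*sqrt(23); 3*sqrt(575) = 15*sqrt(23); 3*sqrt(575) = 15*sqrt(23); 5*sqrt(92) = 10*sqrt(23); 5*sqrt(828) = 30*sqrt(23)
Combine: (-5 - 15 - 15 + 10 + 30)·sqrt(23) = 5*sqrt(23)

5*sqrt(23)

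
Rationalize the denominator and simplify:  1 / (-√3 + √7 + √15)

Group as (√7 + √15) - √3; multiply by (√7 + √15) + √3, then rationalise the remaining surd.

(-19*√3 - 5*√15 + 11*√7 + 6*√35)/59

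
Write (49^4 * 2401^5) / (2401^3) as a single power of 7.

7^16

49^4 = 7^8; 2401^5 = 7^20; 2401^3 = 7^12
Combine exponents: 7^16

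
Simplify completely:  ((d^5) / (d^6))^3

d^(-3)

Inside the bracket: (d^-1)
Raise to the power 3: (d^-3)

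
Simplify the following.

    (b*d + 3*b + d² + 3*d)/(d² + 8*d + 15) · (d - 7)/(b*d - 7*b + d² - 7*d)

1/(d + 5)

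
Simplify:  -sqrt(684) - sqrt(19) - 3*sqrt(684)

-25*sqrt(19)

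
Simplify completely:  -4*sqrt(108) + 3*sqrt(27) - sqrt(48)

-19*sqrt(3)

4*sqrt(108) = 24*sqrt(3); 3*sqrt(27) = 9*sqrt(3); sqrt(48) = 4*sqrt(3)
Combine: (-24 + 9 - 4)·sqrt(3) = -19*sqrt(3)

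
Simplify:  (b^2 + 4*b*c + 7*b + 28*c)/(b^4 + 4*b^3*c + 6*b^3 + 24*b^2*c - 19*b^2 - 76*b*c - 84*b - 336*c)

Factor: b^2 + 4*b*c + 7*b + 28*c = (b + 4*c)*(b + 7);  b^4 + 4*b^3*c + 6*b^3 + 24*b^2*c - 19*b^2 - 76*b*c - 84*b - 336*c = (b + 3)*(b + 4*c)*(b - 4)*(b + 7)
Cancel the common factors (b + 4*c), (b + 7).

1/(b^2 - b - 12)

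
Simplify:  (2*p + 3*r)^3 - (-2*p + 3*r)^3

16*p^3 + 108*p*r^2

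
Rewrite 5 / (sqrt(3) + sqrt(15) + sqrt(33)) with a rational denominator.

Group as (sqrt(15) + sqrt(33)) + sqrt(3); multiply by (sqrt(15) + sqrt(33)) - sqrt(3), then rationalise the remaining surd.

(-7*sqrt(15) - 15*sqrt(3) + 2*sqrt(165) + 5*sqrt(33))/3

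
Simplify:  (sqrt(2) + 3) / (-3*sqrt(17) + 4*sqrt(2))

(-9*sqrt(17) - 3*sqrt(34) - 12*sqrt(2) - 8)/121

Multiply numerator and denominator by 4*sqrt(2) + 3*sqrt(17).
Denominator becomes -121; numerator becomes 8 + 12*sqrt(2) + 3*sqrt(34) + 9*sqrt(17).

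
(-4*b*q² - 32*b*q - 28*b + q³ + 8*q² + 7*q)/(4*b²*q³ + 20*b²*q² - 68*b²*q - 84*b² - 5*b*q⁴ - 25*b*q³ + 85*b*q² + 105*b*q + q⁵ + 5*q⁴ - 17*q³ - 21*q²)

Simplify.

Factor: -4*b*q² - 32*b*q - 28*b + q³ + 8*q² + 7*q = (q + 1)·(-4*b + q)·(q + 7);  4*b²*q³ + 20*b²*q² - 68*b²*q - 84*b² - 5*b*q⁴ - 25*b*q³ + 85*b*q² + 105*b*q + q⁵ + 5*q⁴ - 17*q³ - 21*q² = (-4*b + q)·(-b + q)·(q - 3)·(q + 7)·(q + 1)
Cancel the common factors (q + 1), (-4*b + q), (q + 7).

1/(-b*q + 3*b + q² - 3*q)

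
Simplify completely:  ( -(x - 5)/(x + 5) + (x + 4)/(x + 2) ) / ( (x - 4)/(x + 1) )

(12*x^2 + 42*x + 30)/(x^3 + 3*x^2 - 18*x - 40)

Numerator: -(x - 5)/(x + 5) + (x + 4)/(x + 2) = (12*x + 30)/(x^2 + 7*x + 10)
Denominator: (x - 4)/(x + 1) = (x - 4)/(x + 1)
Divide: ((12*x + 30)/(x^2 + 7*x + 10)) · ((x + 1)/(x - 4)) = (12*x^2 + 42*x + 30)/(x^3 + 3*x^2 - 18*x - 40)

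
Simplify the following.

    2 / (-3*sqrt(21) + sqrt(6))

(-6*sqrt(21) - 2*sqrt(6))/183

Multiply numerator and denominator by sqrt(6) + 3*sqrt(21).
Denominator becomes -183; numerator becomes 2*sqrt(6) + 6*sqrt(21).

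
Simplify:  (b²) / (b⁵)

b^(-3)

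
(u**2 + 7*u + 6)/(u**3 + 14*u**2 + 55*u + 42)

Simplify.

1/(u + 7)

Factor: u**2 + 7*u + 6 = (u + 1)*(u + 6);  u**3 + 14*u**2 + 55*u + 42 = (u + 7)*(u + 1)*(u + 6)
Cancel the common factors (u + 1), (u + 6).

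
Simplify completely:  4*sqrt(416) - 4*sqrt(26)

12*sqrt(26)

4*sqrt(416) = 16*sqrt(26); 4*sqrt(26) = 4*sqrt(26)
Combine: (16 - 4)·sqrt(26) = 12*sqrt(26)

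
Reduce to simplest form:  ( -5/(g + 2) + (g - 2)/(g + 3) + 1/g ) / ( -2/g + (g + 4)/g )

(g³ - 4*g² - 14*g + 6)/(g³ + 7*g² + 16*g + 12)

Numerator: -5/(g + 2) + (g - 2)/(g + 3) + 1/g = (g³ - 4*g² - 14*g + 6)/(g³ + 5*g² + 6*g)
Denominator: -2/g + (g + 4)/g = (g + 2)/g
Divide: ((g³ - 4*g² - 14*g + 6)/(g³ + 5*g² + 6*g)) · (g/(g + 2)) = (g³ - 4*g² - 14*g + 6)/(g³ + 7*g² + 16*g + 12)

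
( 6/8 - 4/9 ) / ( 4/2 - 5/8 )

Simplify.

2/9

Numerator: 6/8 - 4/9 = 11/36
Denominator: 4/2 - 5/8 = 11/8
Divide: (11/36) · (8/11) = 2/9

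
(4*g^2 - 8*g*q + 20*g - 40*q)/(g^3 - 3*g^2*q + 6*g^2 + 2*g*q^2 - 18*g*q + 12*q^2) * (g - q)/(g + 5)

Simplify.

4/(g + 6)

Factor: 4*g^2 - 8*g*q + 20*g - 40*q = 4*(g + 5)*(g - 2*q);  g^3 - 3*g^2*q + 6*g^2 + 2*g*q^2 - 18*g*q + 12*q^2 = (g + 6)*(g - q)*(g - 2*q)
Cancel the common factors (g + 5), (g - 2*q), (g - q).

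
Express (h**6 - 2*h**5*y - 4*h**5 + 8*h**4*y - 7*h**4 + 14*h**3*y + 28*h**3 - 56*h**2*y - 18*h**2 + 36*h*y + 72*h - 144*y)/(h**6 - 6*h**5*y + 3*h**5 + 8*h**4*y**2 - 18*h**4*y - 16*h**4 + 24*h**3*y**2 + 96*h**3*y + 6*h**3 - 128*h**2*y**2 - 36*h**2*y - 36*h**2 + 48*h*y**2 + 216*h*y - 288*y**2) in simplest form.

Factor: h**6 - 2*h**5*y - 4*h**5 + 8*h**4*y - 7*h**4 + 14*h**3*y + 28*h**3 - 56*h**2*y - 18*h**2 + 36*h*y + 72*h - 144*y = (h + 3)*(h**2 + 2)*(h - 3)*(h - 4)*(h - 2*y);  h**6 - 6*h**5*y + 3*h**5 + 8*h**4*y**2 - 18*h**4*y - 16*h**4 + 24*h**3*y**2 + 96*h**3*y + 6*h**3 - 128*h**2*y**2 - 36*h**2*y - 36*h**2 + 48*h*y**2 + 216*h*y - 288*y**2 = (h + 6)*(h**2 + 2)*(h - 2*y)*(h - 4*y)*(h - 3)
Cancel the common factors (h**2 + 2), (h - 2*y), (h - 3).

(-h**2 + h + 12)/(-h**2 + 4*h*y - 6*h + 24*y)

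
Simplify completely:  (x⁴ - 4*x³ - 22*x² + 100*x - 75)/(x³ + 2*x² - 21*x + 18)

(x² - 25)/(x + 6)

Factor: x⁴ - 4*x³ - 22*x² + 100*x - 75 = (x - 5)·(x - 3)·(x - 1)·(x + 5);  x³ + 2*x² - 21*x + 18 = (x - 3)·(x - 1)·(x + 6)
Cancel the common factors (x - 3), (x - 1).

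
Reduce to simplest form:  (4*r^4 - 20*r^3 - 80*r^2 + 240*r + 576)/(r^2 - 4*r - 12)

4*r^2 - 4*r - 48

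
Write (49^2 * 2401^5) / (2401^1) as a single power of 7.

7^20

49^2 = 7^4; 2401^5 = 7^20; 2401^1 = 7^4
Combine exponents: 7^20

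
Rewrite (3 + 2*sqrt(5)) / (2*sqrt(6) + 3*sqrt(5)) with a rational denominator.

(-4*sqrt(30) - 6*sqrt(6) + 9*sqrt(5) + 30)/21

Multiply numerator and denominator by -2*sqrt(6) + 3*sqrt(5).
Denominator becomes 21; numerator becomes -4*sqrt(30) - 6*sqrt(6) + 9*sqrt(5) + 30.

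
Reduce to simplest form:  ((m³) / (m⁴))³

Inside the bracket: (m^-1)
Raise to the power 3: (m^-3)

m^(-3)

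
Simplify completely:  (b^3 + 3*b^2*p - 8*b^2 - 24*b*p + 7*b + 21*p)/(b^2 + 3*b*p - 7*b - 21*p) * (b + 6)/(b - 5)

Factor: b^3 + 3*b^2*p - 8*b^2 - 24*b*p + 7*b + 21*p = (b - 7)*(b + 3*p)*(b - 1);  b^2 + 3*b*p - 7*b - 21*p = (b - 7)*(b + 3*p)
Cancel the common factors (b + 3*p), (b - 7).

(b^2 + 5*b - 6)/(b - 5)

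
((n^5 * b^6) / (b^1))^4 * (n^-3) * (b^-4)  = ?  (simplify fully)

Inside the bracket: n^5 * b^5
Raise to the power 4: n^20 * b^20
Multiply by (n^-3) * (b^-4): add exponents.

b^16*n^17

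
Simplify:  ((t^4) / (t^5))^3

Inside the bracket: (t^-1)
Raise to the power 3: (t^-3)

t^(-3)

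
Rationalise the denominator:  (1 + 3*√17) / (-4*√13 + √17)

(-12*√221 - 51 - 4*√13 - √17)/191

Multiply numerator and denominator by √17 + 4*√13.
Denominator becomes -191; numerator becomes √17 + 4*√13 + 51 + 12*√221.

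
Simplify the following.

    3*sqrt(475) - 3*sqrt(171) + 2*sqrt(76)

10*sqrt(19)

3*sqrt(475) = 15*sqrt(19); 3*sqrt(171) = 9*sqrt(19); 2*sqrt(76) = 4*sqrt(19)
Combine: (15 - 9 + 4)·sqrt(19) = 10*sqrt(19)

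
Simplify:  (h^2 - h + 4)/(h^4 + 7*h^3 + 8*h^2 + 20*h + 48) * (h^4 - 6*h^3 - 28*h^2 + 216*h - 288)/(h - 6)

(h^2 - 6*h + 8)/(h + 2)

Factor: h^4 + 7*h^3 + 8*h^2 + 20*h + 48 = (h + 2)*(h^2 - h + 4)*(h + 6);  h^4 - 6*h^3 - 28*h^2 + 216*h - 288 = (h - 4)*(h - 6)*(h + 6)*(h - 2)
Cancel the common factors (h^2 - h + 4), (h + 6), (h - 6).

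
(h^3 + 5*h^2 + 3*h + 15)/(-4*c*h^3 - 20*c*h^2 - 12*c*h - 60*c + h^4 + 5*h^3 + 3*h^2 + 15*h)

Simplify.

-1/(4*c - h)

Factor: h^3 + 5*h^2 + 3*h + 15 = (h + 5)*(h^2 + 3);  -4*c*h^3 - 20*c*h^2 - 12*c*h - 60*c + h^4 + 5*h^3 + 3*h^2 + 15*h = (h + 5)*(h^2 + 3)*(-4*c + h)
Cancel the common factors (h^2 + 3), (h + 5).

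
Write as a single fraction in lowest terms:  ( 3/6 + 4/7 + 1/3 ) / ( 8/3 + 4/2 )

Numerator: 3/6 + 4/7 + 1/3 = 59/42
Denominator: 8/3 + 4/2 = 14/3
Divide: (59/42) · (3/14) = 59/196

59/196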